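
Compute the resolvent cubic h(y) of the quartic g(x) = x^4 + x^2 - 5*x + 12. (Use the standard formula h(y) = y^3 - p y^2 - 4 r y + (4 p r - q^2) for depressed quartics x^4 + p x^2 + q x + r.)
h(y) = y^3 - y^2 - 48*y + 23

Identify coefficients: p = 1, q = -5, r = 12.
Plug into h(y) = y^3 - p y^2 - 4 r y + (4 p r - q^2):
  h(y) = y^3 - (1) y^2 - 4*(12) y + (4*(1)*(12) - (-5)^2)
       = y^3 + (-1) y^2 + (-48) y + (23).
Simplifying: h(y) = y^3 - y^2 - 48*y + 23.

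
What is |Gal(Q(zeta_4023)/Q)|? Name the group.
|Gal(Q(zeta_4023)/Q)| = phi(4023) = 2664; group ≅ (Z/4023Z)^* ≅ Z/18Z × Z/148Z

The n-th cyclotomic polynomial Φ_4023(x) is the minimal polynomial of zeta_4023 over Q and has degree phi(4023) = 2664. So Q(zeta_4023) is a degree-2664 Galois extension with Galois group (Z/4023Z)^*. By CRT, (Z/4023Z)^* ≅ (Z/27Z)^* × (Z/149Z)^*. Each prime-power unit group is (Z/27Z)^* ≅ Z/18Z; (Z/149Z)^* ≅ Z/148Z. Hence Gal(Q(zeta_4023)/Q) ≅ Z/18Z × Z/148Z.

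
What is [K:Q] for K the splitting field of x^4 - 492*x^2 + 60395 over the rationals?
[K:Q] = 4

f factors as (x^2 - 235)(x^2 - 257); the splitting field is K = Q(sqrt(235), sqrt(257)). Since 235, 257, and 60395 are all non-squares in Q, the three subfields Q(sqrt(235)), Q(sqrt(257)), Q(sqrt(60395)) are distinct degree-2 extensions, so [K:Q] = 4 (Klein four Galois group).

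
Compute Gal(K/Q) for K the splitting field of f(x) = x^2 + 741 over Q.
Gal(K/Q) = Z/2Z (cyclic of order 2)

x^2 + 741 is irreducible over Q since -741 is not a rational square. The splitting field Q(sqrt(-741)) has degree 2 over Q, and its unique nontrivial automorphism is sqrt(-741) ↦ -sqrt(-741). Hence Gal(Q(sqrt(-741))/Q) = Z/2Z.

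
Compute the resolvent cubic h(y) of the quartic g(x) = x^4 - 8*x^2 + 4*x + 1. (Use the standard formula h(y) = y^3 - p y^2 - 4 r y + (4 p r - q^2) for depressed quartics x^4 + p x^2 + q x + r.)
h(y) = y^3 + 8*y^2 - 4*y - 48

Identify coefficients: p = -8, q = 4, r = 1.
Plug into h(y) = y^3 - p y^2 - 4 r y + (4 p r - q^2):
  h(y) = y^3 - (-8) y^2 - 4*(1) y + (4*(-8)*(1) - (4)^2)
       = y^3 + (8) y^2 + (-4) y + (-48).
Simplifying: h(y) = y^3 + 8*y^2 - 4*y - 48.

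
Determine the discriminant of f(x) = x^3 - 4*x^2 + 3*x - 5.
Δ = -839

For x^3 + a x^2 + b x + c the discriminant is Δ = 18 a b c - 4 a^3 c + a^2 b^2 - 4 b^3 - 27 c^2.
Plug a = -4, b = 3, c = -5:
  18*(-4)*(3)*(-5) - 4*(-4)^3*(-5) + (-4)^2*(3)^2 - 4*(3)^3 - 27*(-5)^2
  = 1080 + (-1280) + 144 + (-108) + (-675)
  = -839.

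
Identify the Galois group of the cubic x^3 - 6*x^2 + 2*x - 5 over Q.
Gal(K/Q) = S_3 (symmetric group of order 6)

Compute the discriminant of x^3 + (-6)*x^2 + (2)*x + (-5): Δ = -3803. Since Δ is not a rational square, the Galois group is not contained in A_3; it must be the full S_3 (irreducibility of the cubic rules out anything smaller).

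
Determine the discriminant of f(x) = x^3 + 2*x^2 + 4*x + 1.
Δ = -107

For x^3 + a x^2 + b x + c the discriminant is Δ = 18 a b c - 4 a^3 c + a^2 b^2 - 4 b^3 - 27 c^2.
Plug a = 2, b = 4, c = 1:
  18*(2)*(4)*(1) - 4*(2)^3*(1) + (2)^2*(4)^2 - 4*(4)^3 - 27*(1)^2
  = 144 + (-32) + 64 + (-256) + (-27)
  = -107.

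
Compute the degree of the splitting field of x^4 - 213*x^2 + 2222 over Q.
[K:Q] = 4

f factors as (x^2 - 202)(x^2 - 11); the splitting field is K = Q(sqrt(202), sqrt(11)). Since 202, 11, and 2222 are all non-squares in Q, the three subfields Q(sqrt(202)), Q(sqrt(11)), Q(sqrt(2222)) are distinct degree-2 extensions, so [K:Q] = 4 (Klein four Galois group).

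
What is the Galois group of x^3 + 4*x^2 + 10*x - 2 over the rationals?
Gal(K/Q) = S_3 (symmetric group of order 6)

Compute the discriminant of x^3 + (4)*x^2 + (10)*x + (-2): Δ = -3436. Since Δ is not a rational square, the Galois group is not contained in A_3; it must be the full S_3 (irreducibility of the cubic rules out anything smaller).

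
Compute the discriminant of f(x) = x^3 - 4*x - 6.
Δ = -716

For a depressed cubic x^3 + p x + q the discriminant is Δ = -4 p^3 - 27 q^2 = -4*(-4)^3 - 27*(-6)^2 = 256 - 972 = -716.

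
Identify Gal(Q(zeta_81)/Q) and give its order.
|Gal(Q(zeta_81)/Q)| = phi(81) = 54; group ≅ (Z/81Z)^* ≅ Z/54Z

The n-th cyclotomic polynomial Φ_81(x) is the minimal polynomial of zeta_81 over Q and has degree phi(81) = 54. So Q(zeta_81) is a degree-54 Galois extension with Galois group (Z/81Z)^*. (Z/81Z)^* is cyclic since 81 is an odd prime power (or 4). Hence Gal(Q(zeta_81)/Q) ≅ Z/54Z.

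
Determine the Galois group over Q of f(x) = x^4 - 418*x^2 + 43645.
Gal(K/Q) = V_4 (Klein four-group, Z/2Z × Z/2Z)

f factors as (x^2 - 203)(x^2 - 215), so the splitting field is K = Q(sqrt(203), sqrt(215)). The elements 203, 215, 43645 are all non-squares in Q, so sqrt(203) and sqrt(215) generate independent quadratic extensions. Thus [K:Q] = 4 and Gal(K/Q) is generated by the two order-2 automorphisms sqrt(203) ↦ -sqrt(203) and sqrt(215) ↦ -sqrt(215), giving V_4.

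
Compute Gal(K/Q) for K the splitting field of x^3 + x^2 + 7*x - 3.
Gal(K/Q) = S_3 (symmetric group of order 6)

Compute the discriminant of x^3 + (1)*x^2 + (7)*x + (-3): Δ = -1932. Since Δ is not a rational square, the Galois group is not contained in A_3; it must be the full S_3 (irreducibility of the cubic rules out anything smaller).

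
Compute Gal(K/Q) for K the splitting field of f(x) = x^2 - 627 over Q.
Gal(K/Q) = Z/2Z (cyclic of order 2)

x^2 - 627 is irreducible over Q since 627 is not a rational square. The splitting field Q(sqrt(627)) has degree 2 over Q, and its unique nontrivial automorphism is sqrt(627) ↦ -sqrt(627). Hence Gal(Q(sqrt(627))/Q) = Z/2Z.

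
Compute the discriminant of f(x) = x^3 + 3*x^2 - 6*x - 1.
Δ = 1593

For x^3 + a x^2 + b x + c the discriminant is Δ = 18 a b c - 4 a^3 c + a^2 b^2 - 4 b^3 - 27 c^2.
Plug a = 3, b = -6, c = -1:
  18*(3)*(-6)*(-1) - 4*(3)^3*(-1) + (3)^2*(-6)^2 - 4*(-6)^3 - 27*(-1)^2
  = 324 + (108) + 324 + (864) + (-27)
  = 1593.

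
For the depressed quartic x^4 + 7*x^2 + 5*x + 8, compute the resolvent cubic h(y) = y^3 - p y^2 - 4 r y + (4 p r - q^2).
h(y) = y^3 - 7*y^2 - 32*y + 199

Identify coefficients: p = 7, q = 5, r = 8.
Plug into h(y) = y^3 - p y^2 - 4 r y + (4 p r - q^2):
  h(y) = y^3 - (7) y^2 - 4*(8) y + (4*(7)*(8) - (5)^2)
       = y^3 + (-7) y^2 + (-32) y + (199).
Simplifying: h(y) = y^3 - 7*y^2 - 32*y + 199.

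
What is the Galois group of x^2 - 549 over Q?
Gal(K/Q) = Z/2Z (cyclic of order 2)

x^2 - 549 is irreducible over Q since 549 is not a rational square. The splitting field Q(sqrt(549)) has degree 2 over Q, and its unique nontrivial automorphism is sqrt(549) ↦ -sqrt(549). Hence Gal(Q(sqrt(549))/Q) = Z/2Z.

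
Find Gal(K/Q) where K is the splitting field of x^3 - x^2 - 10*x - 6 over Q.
Gal(K/Q) = S_3 (symmetric group of order 6)

Compute the discriminant of x^3 + (-1)*x^2 + (-10)*x + (-6): Δ = 2024. Since Δ is not a rational square, the Galois group is not contained in A_3; it must be the full S_3 (irreducibility of the cubic rules out anything smaller).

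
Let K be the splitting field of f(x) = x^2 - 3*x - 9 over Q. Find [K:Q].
[K:Q] = 2

The discriminant of x^2 + (-3)*x + (-9) is b^2 - 4c = 9 - (-36) = 45. Since 45 is not a perfect square in Q, the polynomial is irreducible over Q. Its two roots generate a degree-2 extension, so [K:Q] = 2.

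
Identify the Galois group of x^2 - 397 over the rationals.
Gal(K/Q) = Z/2Z (cyclic of order 2)

x^2 - 397 is irreducible over Q since 397 is not a rational square. The splitting field Q(sqrt(397)) has degree 2 over Q, and its unique nontrivial automorphism is sqrt(397) ↦ -sqrt(397). Hence Gal(Q(sqrt(397))/Q) = Z/2Z.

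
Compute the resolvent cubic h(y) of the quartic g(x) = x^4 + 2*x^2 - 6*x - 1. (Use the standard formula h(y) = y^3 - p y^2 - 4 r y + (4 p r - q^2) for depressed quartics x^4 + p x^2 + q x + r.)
h(y) = y^3 - 2*y^2 + 4*y - 44

Identify coefficients: p = 2, q = -6, r = -1.
Plug into h(y) = y^3 - p y^2 - 4 r y + (4 p r - q^2):
  h(y) = y^3 - (2) y^2 - 4*(-1) y + (4*(2)*(-1) - (-6)^2)
       = y^3 + (-2) y^2 + (4) y + (-44).
Simplifying: h(y) = y^3 - 2*y^2 + 4*y - 44.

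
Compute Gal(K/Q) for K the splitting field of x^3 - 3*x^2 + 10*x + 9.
Gal(K/Q) = S_3 (symmetric group of order 6)

Compute the discriminant of x^3 + (-3)*x^2 + (10)*x + (9): Δ = -9175. Since Δ is not a rational square, the Galois group is not contained in A_3; it must be the full S_3 (irreducibility of the cubic rules out anything smaller).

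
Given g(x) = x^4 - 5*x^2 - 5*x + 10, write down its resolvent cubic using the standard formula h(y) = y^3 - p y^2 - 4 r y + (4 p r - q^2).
h(y) = y^3 + 5*y^2 - 40*y - 225

Identify coefficients: p = -5, q = -5, r = 10.
Plug into h(y) = y^3 - p y^2 - 4 r y + (4 p r - q^2):
  h(y) = y^3 - (-5) y^2 - 4*(10) y + (4*(-5)*(10) - (-5)^2)
       = y^3 + (5) y^2 + (-40) y + (-225).
Simplifying: h(y) = y^3 + 5*y^2 - 40*y - 225.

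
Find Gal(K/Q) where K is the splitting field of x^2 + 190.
Gal(K/Q) = Z/2Z (cyclic of order 2)

x^2 + 190 is irreducible over Q since -190 is not a rational square. The splitting field Q(sqrt(-190)) has degree 2 over Q, and its unique nontrivial automorphism is sqrt(-190) ↦ -sqrt(-190). Hence Gal(Q(sqrt(-190))/Q) = Z/2Z.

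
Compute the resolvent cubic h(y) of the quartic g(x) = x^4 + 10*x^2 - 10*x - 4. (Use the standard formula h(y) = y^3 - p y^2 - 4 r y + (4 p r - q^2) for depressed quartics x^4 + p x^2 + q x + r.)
h(y) = y^3 - 10*y^2 + 16*y - 260

Identify coefficients: p = 10, q = -10, r = -4.
Plug into h(y) = y^3 - p y^2 - 4 r y + (4 p r - q^2):
  h(y) = y^3 - (10) y^2 - 4*(-4) y + (4*(10)*(-4) - (-10)^2)
       = y^3 + (-10) y^2 + (16) y + (-260).
Simplifying: h(y) = y^3 - 10*y^2 + 16*y - 260.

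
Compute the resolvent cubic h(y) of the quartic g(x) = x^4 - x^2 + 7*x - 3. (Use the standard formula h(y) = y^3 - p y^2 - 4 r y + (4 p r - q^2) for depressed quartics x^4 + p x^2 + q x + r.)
h(y) = y^3 + y^2 + 12*y - 37

Identify coefficients: p = -1, q = 7, r = -3.
Plug into h(y) = y^3 - p y^2 - 4 r y + (4 p r - q^2):
  h(y) = y^3 - (-1) y^2 - 4*(-3) y + (4*(-1)*(-3) - (7)^2)
       = y^3 + (1) y^2 + (12) y + (-37).
Simplifying: h(y) = y^3 + y^2 + 12*y - 37.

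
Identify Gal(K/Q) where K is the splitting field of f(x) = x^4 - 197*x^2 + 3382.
Gal(K/Q) = V_4 (Klein four-group, Z/2Z × Z/2Z)

f factors as (x^2 - 19)(x^2 - 178), so the splitting field is K = Q(sqrt(19), sqrt(178)). The elements 19, 178, 3382 are all non-squares in Q, so sqrt(19) and sqrt(178) generate independent quadratic extensions. Thus [K:Q] = 4 and Gal(K/Q) is generated by the two order-2 automorphisms sqrt(19) ↦ -sqrt(19) and sqrt(178) ↦ -sqrt(178), giving V_4.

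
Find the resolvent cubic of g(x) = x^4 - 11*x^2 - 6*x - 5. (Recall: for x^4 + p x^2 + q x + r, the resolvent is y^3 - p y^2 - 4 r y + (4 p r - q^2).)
h(y) = y^3 + 11*y^2 + 20*y + 184

Identify coefficients: p = -11, q = -6, r = -5.
Plug into h(y) = y^3 - p y^2 - 4 r y + (4 p r - q^2):
  h(y) = y^3 - (-11) y^2 - 4*(-5) y + (4*(-11)*(-5) - (-6)^2)
       = y^3 + (11) y^2 + (20) y + (184).
Simplifying: h(y) = y^3 + 11*y^2 + 20*y + 184.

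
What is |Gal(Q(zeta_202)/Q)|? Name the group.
|Gal(Q(zeta_202)/Q)| = phi(202) = 100; group ≅ (Z/202Z)^* ≅ Z/100Z

The n-th cyclotomic polynomial Φ_202(x) is the minimal polynomial of zeta_202 over Q and has degree phi(202) = 100. So Q(zeta_202) is a degree-100 Galois extension with Galois group (Z/202Z)^*. By CRT, (Z/202Z)^* ≅ (Z/2Z)^* × (Z/101Z)^*. Each prime-power unit group is (Z/2Z)^* ≅ trivial group (order 1); (Z/101Z)^* ≅ Z/100Z. Hence Gal(Q(zeta_202)/Q) ≅ Z/100Z.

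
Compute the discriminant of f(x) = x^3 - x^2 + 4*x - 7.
Δ = -1087

For x^3 + a x^2 + b x + c the discriminant is Δ = 18 a b c - 4 a^3 c + a^2 b^2 - 4 b^3 - 27 c^2.
Plug a = -1, b = 4, c = -7:
  18*(-1)*(4)*(-7) - 4*(-1)^3*(-7) + (-1)^2*(4)^2 - 4*(4)^3 - 27*(-7)^2
  = 504 + (-28) + 16 + (-256) + (-1323)
  = -1087.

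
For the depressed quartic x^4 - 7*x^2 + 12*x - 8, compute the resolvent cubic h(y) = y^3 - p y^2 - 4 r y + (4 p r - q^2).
h(y) = y^3 + 7*y^2 + 32*y + 80

Identify coefficients: p = -7, q = 12, r = -8.
Plug into h(y) = y^3 - p y^2 - 4 r y + (4 p r - q^2):
  h(y) = y^3 - (-7) y^2 - 4*(-8) y + (4*(-7)*(-8) - (12)^2)
       = y^3 + (7) y^2 + (32) y + (80).
Simplifying: h(y) = y^3 + 7*y^2 + 32*y + 80.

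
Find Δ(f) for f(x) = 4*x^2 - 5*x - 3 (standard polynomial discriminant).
Δ = 73

For a quadratic a x^2 + b x + c the discriminant is Δ = b^2 - 4ac = (-5)^2 - 4*(4)*(-3) = 25 - (-48) = 73.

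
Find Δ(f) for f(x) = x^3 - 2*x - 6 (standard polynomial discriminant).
Δ = -940

For x^3 + a x^2 + b x + c the discriminant is Δ = 18 a b c - 4 a^3 c + a^2 b^2 - 4 b^3 - 27 c^2.
Plug a = 0, b = -2, c = -6:
  18*(0)*(-2)*(-6) - 4*(0)^3*(-6) + (0)^2*(-2)^2 - 4*(-2)^3 - 27*(-6)^2
  = 0 + (0) + 0 + (32) + (-972)
  = -940.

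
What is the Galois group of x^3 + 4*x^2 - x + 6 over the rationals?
Gal(K/Q) = S_3 (symmetric group of order 6)

Compute the discriminant of x^3 + (4)*x^2 + (-1)*x + (6): Δ = -2920. Since Δ is not a rational square, the Galois group is not contained in A_3; it must be the full S_3 (irreducibility of the cubic rules out anything smaller).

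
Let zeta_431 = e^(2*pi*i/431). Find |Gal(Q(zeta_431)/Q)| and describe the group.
|Gal(Q(zeta_431)/Q)| = phi(431) = 430; group ≅ (Z/431Z)^* ≅ Z/430Z

The n-th cyclotomic polynomial Φ_431(x) is the minimal polynomial of zeta_431 over Q and has degree phi(431) = 430. So Q(zeta_431) is a degree-430 Galois extension with Galois group (Z/431Z)^*. (Z/431Z)^* is cyclic since 431 is an odd prime power (or 4). Hence Gal(Q(zeta_431)/Q) ≅ Z/430Z.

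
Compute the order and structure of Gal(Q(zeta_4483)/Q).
|Gal(Q(zeta_4483)/Q)| = phi(4483) = 4482; group ≅ (Z/4483Z)^* ≅ Z/4482Z

The n-th cyclotomic polynomial Φ_4483(x) is the minimal polynomial of zeta_4483 over Q and has degree phi(4483) = 4482. So Q(zeta_4483) is a degree-4482 Galois extension with Galois group (Z/4483Z)^*. (Z/4483Z)^* is cyclic since 4483 is an odd prime power (or 4). Hence Gal(Q(zeta_4483)/Q) ≅ Z/4482Z.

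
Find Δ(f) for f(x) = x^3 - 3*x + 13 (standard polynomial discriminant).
Δ = -4455

For a depressed cubic x^3 + p x + q the discriminant is Δ = -4 p^3 - 27 q^2 = -4*(-3)^3 - 27*(13)^2 = 108 - 4563 = -4455.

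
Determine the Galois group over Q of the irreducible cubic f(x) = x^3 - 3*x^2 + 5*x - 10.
Gal(K/Q) = S_3 (symmetric group of order 6)

Compute the discriminant of x^3 + (-3)*x^2 + (5)*x + (-10): Δ = -1355. Since Δ is not a rational square, the Galois group is not contained in A_3; it must be the full S_3 (irreducibility of the cubic rules out anything smaller).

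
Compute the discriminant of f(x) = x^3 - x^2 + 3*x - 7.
Δ = -1072

For x^3 + a x^2 + b x + c the discriminant is Δ = 18 a b c - 4 a^3 c + a^2 b^2 - 4 b^3 - 27 c^2.
Plug a = -1, b = 3, c = -7:
  18*(-1)*(3)*(-7) - 4*(-1)^3*(-7) + (-1)^2*(3)^2 - 4*(3)^3 - 27*(-7)^2
  = 378 + (-28) + 9 + (-108) + (-1323)
  = -1072.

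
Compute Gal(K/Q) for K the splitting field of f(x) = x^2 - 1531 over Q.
Gal(K/Q) = Z/2Z (cyclic of order 2)

x^2 - 1531 is irreducible over Q since 1531 is not a rational square. The splitting field Q(sqrt(1531)) has degree 2 over Q, and its unique nontrivial automorphism is sqrt(1531) ↦ -sqrt(1531). Hence Gal(Q(sqrt(1531))/Q) = Z/2Z.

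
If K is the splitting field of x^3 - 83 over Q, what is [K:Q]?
[K:Q] = 6

x^3 - 83 has one real root r = 83^(1/3) and two complex roots r*zeta_3, r*zeta_3^2 where zeta_3 = e^(2*pi*i/3). The splitting field is Q(r, zeta_3). [Q(r):Q] = 3 and [Q(zeta_3):Q] = 2 with gcd = 1, so [Q(r, zeta_3):Q] = 3 * 2 = 6.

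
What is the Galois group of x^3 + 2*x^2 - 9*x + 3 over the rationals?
Gal(K/Q) = S_3 (symmetric group of order 6)

Compute the discriminant of x^3 + (2)*x^2 + (-9)*x + (3): Δ = 1929. Since Δ is not a rational square, the Galois group is not contained in A_3; it must be the full S_3 (irreducibility of the cubic rules out anything smaller).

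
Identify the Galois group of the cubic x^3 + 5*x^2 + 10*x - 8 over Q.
Gal(K/Q) = S_3 (symmetric group of order 6)

Compute the discriminant of x^3 + (5)*x^2 + (10)*x + (-8): Δ = -6428. Since Δ is not a rational square, the Galois group is not contained in A_3; it must be the full S_3 (irreducibility of the cubic rules out anything smaller).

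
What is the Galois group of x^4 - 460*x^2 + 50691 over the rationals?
Gal(K/Q) = V_4 (Klein four-group, Z/2Z × Z/2Z)

f factors as (x^2 - 277)(x^2 - 183), so the splitting field is K = Q(sqrt(277), sqrt(183)). The elements 277, 183, 50691 are all non-squares in Q, so sqrt(277) and sqrt(183) generate independent quadratic extensions. Thus [K:Q] = 4 and Gal(K/Q) is generated by the two order-2 automorphisms sqrt(277) ↦ -sqrt(277) and sqrt(183) ↦ -sqrt(183), giving V_4.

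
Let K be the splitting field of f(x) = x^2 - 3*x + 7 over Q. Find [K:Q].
[K:Q] = 2

The discriminant of x^2 + (-3)*x + (7) is b^2 - 4c = 9 - (28) = -19. Since -19 is not a perfect square in Q, the polynomial is irreducible over Q. Its two roots generate a degree-2 extension, so [K:Q] = 2.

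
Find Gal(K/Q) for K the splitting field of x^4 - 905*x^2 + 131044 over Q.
Gal(K/Q) = Z/2Z (cyclic of order 2)

f factors as (x^2 - 724)(x^2 - 181), so the splitting field is K = Q(sqrt(724), sqrt(181)). The squarefree part of 724 is 181 and the squarefree part of 181 is also 181, so sqrt(724) and sqrt(181) are both rational multiples of sqrt(181). Hence Q(sqrt(724)) = Q(sqrt(181)) = Q(sqrt(181)), and the splitting field collapses to a single degree-2 extension with Galois group Z/2Z.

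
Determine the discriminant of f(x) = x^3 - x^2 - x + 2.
Δ = -59

For x^3 + a x^2 + b x + c the discriminant is Δ = 18 a b c - 4 a^3 c + a^2 b^2 - 4 b^3 - 27 c^2.
Plug a = -1, b = -1, c = 2:
  18*(-1)*(-1)*(2) - 4*(-1)^3*(2) + (-1)^2*(-1)^2 - 4*(-1)^3 - 27*(2)^2
  = 36 + (8) + 1 + (4) + (-108)
  = -59.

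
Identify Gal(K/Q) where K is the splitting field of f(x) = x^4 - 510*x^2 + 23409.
Gal(K/Q) = Z/2Z (cyclic of order 2)

f factors as (x^2 - 51)(x^2 - 459), so the splitting field is K = Q(sqrt(51), sqrt(459)). The squarefree part of 51 is 51 and the squarefree part of 459 is also 51, so sqrt(51) and sqrt(459) are both rational multiples of sqrt(51). Hence Q(sqrt(51)) = Q(sqrt(459)) = Q(sqrt(51)), and the splitting field collapses to a single degree-2 extension with Galois group Z/2Z.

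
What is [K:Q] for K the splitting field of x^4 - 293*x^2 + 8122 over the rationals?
[K:Q] = 4

f factors as (x^2 - 262)(x^2 - 31); the splitting field is K = Q(sqrt(262), sqrt(31)). Since 262, 31, and 8122 are all non-squares in Q, the three subfields Q(sqrt(262)), Q(sqrt(31)), Q(sqrt(8122)) are distinct degree-2 extensions, so [K:Q] = 4 (Klein four Galois group).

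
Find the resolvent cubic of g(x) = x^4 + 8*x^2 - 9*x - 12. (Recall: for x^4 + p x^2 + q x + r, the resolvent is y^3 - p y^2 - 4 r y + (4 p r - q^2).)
h(y) = y^3 - 8*y^2 + 48*y - 465

Identify coefficients: p = 8, q = -9, r = -12.
Plug into h(y) = y^3 - p y^2 - 4 r y + (4 p r - q^2):
  h(y) = y^3 - (8) y^2 - 4*(-12) y + (4*(8)*(-12) - (-9)^2)
       = y^3 + (-8) y^2 + (48) y + (-465).
Simplifying: h(y) = y^3 - 8*y^2 + 48*y - 465.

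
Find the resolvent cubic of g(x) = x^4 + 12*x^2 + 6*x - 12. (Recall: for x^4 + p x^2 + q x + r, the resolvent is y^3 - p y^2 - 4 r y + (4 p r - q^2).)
h(y) = y^3 - 12*y^2 + 48*y - 612

Identify coefficients: p = 12, q = 6, r = -12.
Plug into h(y) = y^3 - p y^2 - 4 r y + (4 p r - q^2):
  h(y) = y^3 - (12) y^2 - 4*(-12) y + (4*(12)*(-12) - (6)^2)
       = y^3 + (-12) y^2 + (48) y + (-612).
Simplifying: h(y) = y^3 - 12*y^2 + 48*y - 612.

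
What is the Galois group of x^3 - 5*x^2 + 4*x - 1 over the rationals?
Gal(K/Q) = S_3 (symmetric group of order 6)

Compute the discriminant of x^3 + (-5)*x^2 + (4)*x + (-1): Δ = -23. Since Δ is not a rational square, the Galois group is not contained in A_3; it must be the full S_3 (irreducibility of the cubic rules out anything smaller).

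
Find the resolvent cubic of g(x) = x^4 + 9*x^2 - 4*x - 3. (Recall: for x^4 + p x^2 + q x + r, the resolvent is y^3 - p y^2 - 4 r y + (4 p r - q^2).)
h(y) = y^3 - 9*y^2 + 12*y - 124

Identify coefficients: p = 9, q = -4, r = -3.
Plug into h(y) = y^3 - p y^2 - 4 r y + (4 p r - q^2):
  h(y) = y^3 - (9) y^2 - 4*(-3) y + (4*(9)*(-3) - (-4)^2)
       = y^3 + (-9) y^2 + (12) y + (-124).
Simplifying: h(y) = y^3 - 9*y^2 + 12*y - 124.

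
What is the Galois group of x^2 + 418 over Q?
Gal(K/Q) = Z/2Z (cyclic of order 2)

x^2 + 418 is irreducible over Q since -418 is not a rational square. The splitting field Q(sqrt(-418)) has degree 2 over Q, and its unique nontrivial automorphism is sqrt(-418) ↦ -sqrt(-418). Hence Gal(Q(sqrt(-418))/Q) = Z/2Z.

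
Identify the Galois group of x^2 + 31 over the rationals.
Gal(K/Q) = Z/2Z (cyclic of order 2)

x^2 + 31 is irreducible over Q since -31 is not a rational square. The splitting field Q(sqrt(-31)) has degree 2 over Q, and its unique nontrivial automorphism is sqrt(-31) ↦ -sqrt(-31). Hence Gal(Q(sqrt(-31))/Q) = Z/2Z.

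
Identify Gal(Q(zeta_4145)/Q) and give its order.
|Gal(Q(zeta_4145)/Q)| = phi(4145) = 3312; group ≅ (Z/4145Z)^* ≅ Z/4Z × Z/828Z

The n-th cyclotomic polynomial Φ_4145(x) is the minimal polynomial of zeta_4145 over Q and has degree phi(4145) = 3312. So Q(zeta_4145) is a degree-3312 Galois extension with Galois group (Z/4145Z)^*. By CRT, (Z/4145Z)^* ≅ (Z/5Z)^* × (Z/829Z)^*. Each prime-power unit group is (Z/5Z)^* ≅ Z/4Z; (Z/829Z)^* ≅ Z/828Z. Hence Gal(Q(zeta_4145)/Q) ≅ Z/4Z × Z/828Z.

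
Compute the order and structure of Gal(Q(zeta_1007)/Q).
|Gal(Q(zeta_1007)/Q)| = phi(1007) = 936; group ≅ (Z/1007Z)^* ≅ Z/18Z × Z/52Z

The n-th cyclotomic polynomial Φ_1007(x) is the minimal polynomial of zeta_1007 over Q and has degree phi(1007) = 936. So Q(zeta_1007) is a degree-936 Galois extension with Galois group (Z/1007Z)^*. By CRT, (Z/1007Z)^* ≅ (Z/19Z)^* × (Z/53Z)^*. Each prime-power unit group is (Z/19Z)^* ≅ Z/18Z; (Z/53Z)^* ≅ Z/52Z. Hence Gal(Q(zeta_1007)/Q) ≅ Z/18Z × Z/52Z.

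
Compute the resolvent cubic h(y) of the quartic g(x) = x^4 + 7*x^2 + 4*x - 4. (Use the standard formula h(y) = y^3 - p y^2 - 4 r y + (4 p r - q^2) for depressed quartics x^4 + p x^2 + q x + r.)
h(y) = y^3 - 7*y^2 + 16*y - 128

Identify coefficients: p = 7, q = 4, r = -4.
Plug into h(y) = y^3 - p y^2 - 4 r y + (4 p r - q^2):
  h(y) = y^3 - (7) y^2 - 4*(-4) y + (4*(7)*(-4) - (4)^2)
       = y^3 + (-7) y^2 + (16) y + (-128).
Simplifying: h(y) = y^3 - 7*y^2 + 16*y - 128.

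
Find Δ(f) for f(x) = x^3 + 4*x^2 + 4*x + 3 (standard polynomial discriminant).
Δ = -147

For x^3 + a x^2 + b x + c the discriminant is Δ = 18 a b c - 4 a^3 c + a^2 b^2 - 4 b^3 - 27 c^2.
Plug a = 4, b = 4, c = 3:
  18*(4)*(4)*(3) - 4*(4)^3*(3) + (4)^2*(4)^2 - 4*(4)^3 - 27*(3)^2
  = 864 + (-768) + 256 + (-256) + (-243)
  = -147.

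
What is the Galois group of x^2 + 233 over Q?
Gal(K/Q) = Z/2Z (cyclic of order 2)

x^2 + 233 is irreducible over Q since -233 is not a rational square. The splitting field Q(sqrt(-233)) has degree 2 over Q, and its unique nontrivial automorphism is sqrt(-233) ↦ -sqrt(-233). Hence Gal(Q(sqrt(-233))/Q) = Z/2Z.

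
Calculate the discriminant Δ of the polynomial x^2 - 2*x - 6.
Δ = 28

For a quadratic a x^2 + b x + c the discriminant is Δ = b^2 - 4ac = (-2)^2 - 4*(1)*(-6) = 4 - (-24) = 28.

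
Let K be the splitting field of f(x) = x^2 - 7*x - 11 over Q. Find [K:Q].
[K:Q] = 2

The discriminant of x^2 + (-7)*x + (-11) is b^2 - 4c = 49 - (-44) = 93. Since 93 is not a perfect square in Q, the polynomial is irreducible over Q. Its two roots generate a degree-2 extension, so [K:Q] = 2.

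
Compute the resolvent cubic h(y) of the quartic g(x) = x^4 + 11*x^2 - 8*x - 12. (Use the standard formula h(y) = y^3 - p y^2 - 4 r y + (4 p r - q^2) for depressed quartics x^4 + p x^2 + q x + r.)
h(y) = y^3 - 11*y^2 + 48*y - 592

Identify coefficients: p = 11, q = -8, r = -12.
Plug into h(y) = y^3 - p y^2 - 4 r y + (4 p r - q^2):
  h(y) = y^3 - (11) y^2 - 4*(-12) y + (4*(11)*(-12) - (-8)^2)
       = y^3 + (-11) y^2 + (48) y + (-592).
Simplifying: h(y) = y^3 - 11*y^2 + 48*y - 592.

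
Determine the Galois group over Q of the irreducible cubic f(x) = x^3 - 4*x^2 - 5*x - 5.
Gal(K/Q) = S_3 (symmetric group of order 6)

Compute the discriminant of x^3 + (-4)*x^2 + (-5)*x + (-5): Δ = -2855. Since Δ is not a rational square, the Galois group is not contained in A_3; it must be the full S_3 (irreducibility of the cubic rules out anything smaller).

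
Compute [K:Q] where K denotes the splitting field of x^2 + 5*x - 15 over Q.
[K:Q] = 2

The discriminant of x^2 + (5)*x + (-15) is b^2 - 4c = 25 - (-60) = 85. Since 85 is not a perfect square in Q, the polynomial is irreducible over Q. Its two roots generate a degree-2 extension, so [K:Q] = 2.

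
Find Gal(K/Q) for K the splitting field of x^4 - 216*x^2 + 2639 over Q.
Gal(K/Q) = V_4 (Klein four-group, Z/2Z × Z/2Z)

f factors as (x^2 - 203)(x^2 - 13), so the splitting field is K = Q(sqrt(203), sqrt(13)). The elements 203, 13, 2639 are all non-squares in Q, so sqrt(203) and sqrt(13) generate independent quadratic extensions. Thus [K:Q] = 4 and Gal(K/Q) is generated by the two order-2 automorphisms sqrt(203) ↦ -sqrt(203) and sqrt(13) ↦ -sqrt(13), giving V_4.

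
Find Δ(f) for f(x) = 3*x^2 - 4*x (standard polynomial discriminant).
Δ = 16

For a quadratic a x^2 + b x + c the discriminant is Δ = b^2 - 4ac = (-4)^2 - 4*(3)*(0) = 16 - (0) = 16.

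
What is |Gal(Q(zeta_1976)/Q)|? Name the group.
|Gal(Q(zeta_1976)/Q)| = phi(1976) = 864; group ≅ (Z/1976Z)^* ≅ Z/2Z × Z/2Z × Z/12Z × Z/18Z

The n-th cyclotomic polynomial Φ_1976(x) is the minimal polynomial of zeta_1976 over Q and has degree phi(1976) = 864. So Q(zeta_1976) is a degree-864 Galois extension with Galois group (Z/1976Z)^*. By CRT, (Z/1976Z)^* ≅ (Z/8Z)^* × (Z/13Z)^* × (Z/19Z)^*. Each prime-power unit group is (Z/8Z)^* ≅ Z/2Z × Z/2Z; (Z/13Z)^* ≅ Z/12Z; (Z/19Z)^* ≅ Z/18Z. Hence Gal(Q(zeta_1976)/Q) ≅ Z/2Z × Z/2Z × Z/12Z × Z/18Z.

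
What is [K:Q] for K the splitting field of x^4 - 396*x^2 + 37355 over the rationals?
[K:Q] = 4

f factors as (x^2 - 155)(x^2 - 241); the splitting field is K = Q(sqrt(155), sqrt(241)). Since 155, 241, and 37355 are all non-squares in Q, the three subfields Q(sqrt(155)), Q(sqrt(241)), Q(sqrt(37355)) are distinct degree-2 extensions, so [K:Q] = 4 (Klein four Galois group).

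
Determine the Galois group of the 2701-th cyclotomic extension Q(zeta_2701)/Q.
|Gal(Q(zeta_2701)/Q)| = phi(2701) = 2592; group ≅ (Z/2701Z)^* ≅ Z/36Z × Z/72Z

The n-th cyclotomic polynomial Φ_2701(x) is the minimal polynomial of zeta_2701 over Q and has degree phi(2701) = 2592. So Q(zeta_2701) is a degree-2592 Galois extension with Galois group (Z/2701Z)^*. By CRT, (Z/2701Z)^* ≅ (Z/37Z)^* × (Z/73Z)^*. Each prime-power unit group is (Z/37Z)^* ≅ Z/36Z; (Z/73Z)^* ≅ Z/72Z. Hence Gal(Q(zeta_2701)/Q) ≅ Z/36Z × Z/72Z.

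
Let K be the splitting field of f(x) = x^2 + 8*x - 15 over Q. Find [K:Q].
[K:Q] = 2

The discriminant of x^2 + (8)*x + (-15) is b^2 - 4c = 64 - (-60) = 124. Since 124 is not a perfect square in Q, the polynomial is irreducible over Q. Its two roots generate a degree-2 extension, so [K:Q] = 2.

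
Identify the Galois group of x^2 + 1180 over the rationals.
Gal(K/Q) = Z/2Z (cyclic of order 2)

x^2 + 1180 is irreducible over Q since -1180 is not a rational square. The splitting field Q(sqrt(-1180)) has degree 2 over Q, and its unique nontrivial automorphism is sqrt(-1180) ↦ -sqrt(-1180). Hence Gal(Q(sqrt(-1180))/Q) = Z/2Z.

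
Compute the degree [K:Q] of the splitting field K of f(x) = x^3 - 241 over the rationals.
[K:Q] = 6

x^3 - 241 has one real root r = 241^(1/3) and two complex roots r*zeta_3, r*zeta_3^2 where zeta_3 = e^(2*pi*i/3). The splitting field is Q(r, zeta_3). [Q(r):Q] = 3 and [Q(zeta_3):Q] = 2 with gcd = 1, so [Q(r, zeta_3):Q] = 3 * 2 = 6.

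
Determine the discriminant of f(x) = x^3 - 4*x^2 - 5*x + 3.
Δ = 2505

For x^3 + a x^2 + b x + c the discriminant is Δ = 18 a b c - 4 a^3 c + a^2 b^2 - 4 b^3 - 27 c^2.
Plug a = -4, b = -5, c = 3:
  18*(-4)*(-5)*(3) - 4*(-4)^3*(3) + (-4)^2*(-5)^2 - 4*(-5)^3 - 27*(3)^2
  = 1080 + (768) + 400 + (500) + (-243)
  = 2505.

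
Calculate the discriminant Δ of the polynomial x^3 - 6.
Δ = -972

For a depressed cubic x^3 + p x + q the discriminant is Δ = -4 p^3 - 27 q^2 = -4*(0)^3 - 27*(-6)^2 = 0 - 972 = -972.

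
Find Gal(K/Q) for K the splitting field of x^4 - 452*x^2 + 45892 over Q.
Gal(K/Q) = V_4 (Klein four-group, Z/2Z × Z/2Z)

f factors as (x^2 - 154)(x^2 - 298), so the splitting field is K = Q(sqrt(154), sqrt(298)). The elements 154, 298, 45892 are all non-squares in Q, so sqrt(154) and sqrt(298) generate independent quadratic extensions. Thus [K:Q] = 4 and Gal(K/Q) is generated by the two order-2 automorphisms sqrt(154) ↦ -sqrt(154) and sqrt(298) ↦ -sqrt(298), giving V_4.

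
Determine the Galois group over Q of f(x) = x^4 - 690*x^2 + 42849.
Gal(K/Q) = Z/2Z (cyclic of order 2)

f factors as (x^2 - 621)(x^2 - 69), so the splitting field is K = Q(sqrt(621), sqrt(69)). The squarefree part of 621 is 69 and the squarefree part of 69 is also 69, so sqrt(621) and sqrt(69) are both rational multiples of sqrt(69). Hence Q(sqrt(621)) = Q(sqrt(69)) = Q(sqrt(69)), and the splitting field collapses to a single degree-2 extension with Galois group Z/2Z.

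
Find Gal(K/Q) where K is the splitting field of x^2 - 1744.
Gal(K/Q) = Z/2Z (cyclic of order 2)

x^2 - 1744 is irreducible over Q since 1744 is not a rational square. The splitting field Q(sqrt(1744)) has degree 2 over Q, and its unique nontrivial automorphism is sqrt(1744) ↦ -sqrt(1744). Hence Gal(Q(sqrt(1744))/Q) = Z/2Z.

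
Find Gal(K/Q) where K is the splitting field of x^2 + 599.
Gal(K/Q) = Z/2Z (cyclic of order 2)

x^2 + 599 is irreducible over Q since -599 is not a rational square. The splitting field Q(sqrt(-599)) has degree 2 over Q, and its unique nontrivial automorphism is sqrt(-599) ↦ -sqrt(-599). Hence Gal(Q(sqrt(-599))/Q) = Z/2Z.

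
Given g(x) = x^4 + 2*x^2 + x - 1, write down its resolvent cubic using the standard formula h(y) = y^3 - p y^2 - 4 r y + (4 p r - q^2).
h(y) = y^3 - 2*y^2 + 4*y - 9

Identify coefficients: p = 2, q = 1, r = -1.
Plug into h(y) = y^3 - p y^2 - 4 r y + (4 p r - q^2):
  h(y) = y^3 - (2) y^2 - 4*(-1) y + (4*(2)*(-1) - (1)^2)
       = y^3 + (-2) y^2 + (4) y + (-9).
Simplifying: h(y) = y^3 - 2*y^2 + 4*y - 9.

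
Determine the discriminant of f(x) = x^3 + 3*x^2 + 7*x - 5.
Δ = -2956

For x^3 + a x^2 + b x + c the discriminant is Δ = 18 a b c - 4 a^3 c + a^2 b^2 - 4 b^3 - 27 c^2.
Plug a = 3, b = 7, c = -5:
  18*(3)*(7)*(-5) - 4*(3)^3*(-5) + (3)^2*(7)^2 - 4*(7)^3 - 27*(-5)^2
  = -1890 + (540) + 441 + (-1372) + (-675)
  = -2956.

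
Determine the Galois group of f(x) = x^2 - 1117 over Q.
Gal(K/Q) = Z/2Z (cyclic of order 2)

x^2 - 1117 is irreducible over Q since 1117 is not a rational square. The splitting field Q(sqrt(1117)) has degree 2 over Q, and its unique nontrivial automorphism is sqrt(1117) ↦ -sqrt(1117). Hence Gal(Q(sqrt(1117))/Q) = Z/2Z.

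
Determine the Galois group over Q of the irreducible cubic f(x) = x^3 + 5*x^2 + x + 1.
Gal(K/Q) = S_3 (symmetric group of order 6)

Compute the discriminant of x^3 + (5)*x^2 + (1)*x + (1): Δ = -416. Since Δ is not a rational square, the Galois group is not contained in A_3; it must be the full S_3 (irreducibility of the cubic rules out anything smaller).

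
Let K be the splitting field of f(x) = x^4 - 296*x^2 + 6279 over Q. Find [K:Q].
[K:Q] = 4

f factors as (x^2 - 273)(x^2 - 23); the splitting field is K = Q(sqrt(273), sqrt(23)). Since 273, 23, and 6279 are all non-squares in Q, the three subfields Q(sqrt(273)), Q(sqrt(23)), Q(sqrt(6279)) are distinct degree-2 extensions, so [K:Q] = 4 (Klein four Galois group).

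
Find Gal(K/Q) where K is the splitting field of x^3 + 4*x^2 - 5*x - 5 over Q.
Gal(K/Q) = S_3 (symmetric group of order 6)

Compute the discriminant of x^3 + (4)*x^2 + (-5)*x + (-5): Δ = 3305. Since Δ is not a rational square, the Galois group is not contained in A_3; it must be the full S_3 (irreducibility of the cubic rules out anything smaller).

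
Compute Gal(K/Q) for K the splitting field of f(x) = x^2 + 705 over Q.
Gal(K/Q) = Z/2Z (cyclic of order 2)

x^2 + 705 is irreducible over Q since -705 is not a rational square. The splitting field Q(sqrt(-705)) has degree 2 over Q, and its unique nontrivial automorphism is sqrt(-705) ↦ -sqrt(-705). Hence Gal(Q(sqrt(-705))/Q) = Z/2Z.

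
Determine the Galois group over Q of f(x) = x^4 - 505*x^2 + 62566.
Gal(K/Q) = V_4 (Klein four-group, Z/2Z × Z/2Z)

f factors as (x^2 - 218)(x^2 - 287), so the splitting field is K = Q(sqrt(218), sqrt(287)). The elements 218, 287, 62566 are all non-squares in Q, so sqrt(218) and sqrt(287) generate independent quadratic extensions. Thus [K:Q] = 4 and Gal(K/Q) is generated by the two order-2 automorphisms sqrt(218) ↦ -sqrt(218) and sqrt(287) ↦ -sqrt(287), giving V_4.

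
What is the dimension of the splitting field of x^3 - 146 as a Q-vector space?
[K:Q] = 6

x^3 - 146 has one real root r = 146^(1/3) and two complex roots r*zeta_3, r*zeta_3^2 where zeta_3 = e^(2*pi*i/3). The splitting field is Q(r, zeta_3). [Q(r):Q] = 3 and [Q(zeta_3):Q] = 2 with gcd = 1, so [Q(r, zeta_3):Q] = 3 * 2 = 6.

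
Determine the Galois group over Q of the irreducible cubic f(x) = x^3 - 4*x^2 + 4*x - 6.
Gal(K/Q) = S_3 (symmetric group of order 6)

Compute the discriminant of x^3 + (-4)*x^2 + (4)*x + (-6): Δ = -780. Since Δ is not a rational square, the Galois group is not contained in A_3; it must be the full S_3 (irreducibility of the cubic rules out anything smaller).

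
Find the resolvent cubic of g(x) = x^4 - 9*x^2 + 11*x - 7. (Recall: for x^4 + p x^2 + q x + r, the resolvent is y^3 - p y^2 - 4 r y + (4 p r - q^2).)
h(y) = y^3 + 9*y^2 + 28*y + 131

Identify coefficients: p = -9, q = 11, r = -7.
Plug into h(y) = y^3 - p y^2 - 4 r y + (4 p r - q^2):
  h(y) = y^3 - (-9) y^2 - 4*(-7) y + (4*(-9)*(-7) - (11)^2)
       = y^3 + (9) y^2 + (28) y + (131).
Simplifying: h(y) = y^3 + 9*y^2 + 28*y + 131.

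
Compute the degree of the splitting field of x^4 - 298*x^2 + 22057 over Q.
[K:Q] = 4

f factors as (x^2 - 137)(x^2 - 161); the splitting field is K = Q(sqrt(137), sqrt(161)). Since 137, 161, and 22057 are all non-squares in Q, the three subfields Q(sqrt(137)), Q(sqrt(161)), Q(sqrt(22057)) are distinct degree-2 extensions, so [K:Q] = 4 (Klein four Galois group).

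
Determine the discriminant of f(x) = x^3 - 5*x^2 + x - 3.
Δ = -1452

For x^3 + a x^2 + b x + c the discriminant is Δ = 18 a b c - 4 a^3 c + a^2 b^2 - 4 b^3 - 27 c^2.
Plug a = -5, b = 1, c = -3:
  18*(-5)*(1)*(-3) - 4*(-5)^3*(-3) + (-5)^2*(1)^2 - 4*(1)^3 - 27*(-3)^2
  = 270 + (-1500) + 25 + (-4) + (-243)
  = -1452.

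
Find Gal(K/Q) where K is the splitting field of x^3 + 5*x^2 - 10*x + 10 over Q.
Gal(K/Q) = S_3 (symmetric group of order 6)

Compute the discriminant of x^3 + (5)*x^2 + (-10)*x + (10): Δ = -10200. Since Δ is not a rational square, the Galois group is not contained in A_3; it must be the full S_3 (irreducibility of the cubic rules out anything smaller).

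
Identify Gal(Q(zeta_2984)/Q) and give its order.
|Gal(Q(zeta_2984)/Q)| = phi(2984) = 1488; group ≅ (Z/2984Z)^* ≅ Z/2Z × Z/2Z × Z/372Z

The n-th cyclotomic polynomial Φ_2984(x) is the minimal polynomial of zeta_2984 over Q and has degree phi(2984) = 1488. So Q(zeta_2984) is a degree-1488 Galois extension with Galois group (Z/2984Z)^*. By CRT, (Z/2984Z)^* ≅ (Z/8Z)^* × (Z/373Z)^*. Each prime-power unit group is (Z/8Z)^* ≅ Z/2Z × Z/2Z; (Z/373Z)^* ≅ Z/372Z. Hence Gal(Q(zeta_2984)/Q) ≅ Z/2Z × Z/2Z × Z/372Z.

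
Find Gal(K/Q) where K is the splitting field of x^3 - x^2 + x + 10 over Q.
Gal(K/Q) = S_3 (symmetric group of order 6)

Compute the discriminant of x^3 + (-1)*x^2 + (1)*x + (10): Δ = -2843. Since Δ is not a rational square, the Galois group is not contained in A_3; it must be the full S_3 (irreducibility of the cubic rules out anything smaller).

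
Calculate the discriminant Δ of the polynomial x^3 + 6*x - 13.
Δ = -5427

For a depressed cubic x^3 + p x + q the discriminant is Δ = -4 p^3 - 27 q^2 = -4*(6)^3 - 27*(-13)^2 = -864 - 4563 = -5427.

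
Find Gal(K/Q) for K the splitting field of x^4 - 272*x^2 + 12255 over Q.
Gal(K/Q) = V_4 (Klein four-group, Z/2Z × Z/2Z)

f factors as (x^2 - 215)(x^2 - 57), so the splitting field is K = Q(sqrt(215), sqrt(57)). The elements 215, 57, 12255 are all non-squares in Q, so sqrt(215) and sqrt(57) generate independent quadratic extensions. Thus [K:Q] = 4 and Gal(K/Q) is generated by the two order-2 automorphisms sqrt(215) ↦ -sqrt(215) and sqrt(57) ↦ -sqrt(57), giving V_4.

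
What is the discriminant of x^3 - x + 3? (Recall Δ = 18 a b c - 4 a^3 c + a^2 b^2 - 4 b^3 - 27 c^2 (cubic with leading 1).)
Δ = -239

For x^3 + a x^2 + b x + c the discriminant is Δ = 18 a b c - 4 a^3 c + a^2 b^2 - 4 b^3 - 27 c^2.
Plug a = 0, b = -1, c = 3:
  18*(0)*(-1)*(3) - 4*(0)^3*(3) + (0)^2*(-1)^2 - 4*(-1)^3 - 27*(3)^2
  = 0 + (0) + 0 + (4) + (-243)
  = -239.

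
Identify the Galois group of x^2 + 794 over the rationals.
Gal(K/Q) = Z/2Z (cyclic of order 2)

x^2 + 794 is irreducible over Q since -794 is not a rational square. The splitting field Q(sqrt(-794)) has degree 2 over Q, and its unique nontrivial automorphism is sqrt(-794) ↦ -sqrt(-794). Hence Gal(Q(sqrt(-794))/Q) = Z/2Z.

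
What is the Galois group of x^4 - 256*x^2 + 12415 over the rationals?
Gal(K/Q) = V_4 (Klein four-group, Z/2Z × Z/2Z)

f factors as (x^2 - 65)(x^2 - 191), so the splitting field is K = Q(sqrt(65), sqrt(191)). The elements 65, 191, 12415 are all non-squares in Q, so sqrt(65) and sqrt(191) generate independent quadratic extensions. Thus [K:Q] = 4 and Gal(K/Q) is generated by the two order-2 automorphisms sqrt(65) ↦ -sqrt(65) and sqrt(191) ↦ -sqrt(191), giving V_4.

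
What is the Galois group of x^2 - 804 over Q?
Gal(K/Q) = Z/2Z (cyclic of order 2)

x^2 - 804 is irreducible over Q since 804 is not a rational square. The splitting field Q(sqrt(804)) has degree 2 over Q, and its unique nontrivial automorphism is sqrt(804) ↦ -sqrt(804). Hence Gal(Q(sqrt(804))/Q) = Z/2Z.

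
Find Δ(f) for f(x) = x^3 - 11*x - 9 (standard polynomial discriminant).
Δ = 3137

For a depressed cubic x^3 + p x + q the discriminant is Δ = -4 p^3 - 27 q^2 = -4*(-11)^3 - 27*(-9)^2 = 5324 - 2187 = 3137.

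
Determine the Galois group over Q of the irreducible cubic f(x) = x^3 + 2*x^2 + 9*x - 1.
Gal(K/Q) = S_3 (symmetric group of order 6)

Compute the discriminant of x^3 + (2)*x^2 + (9)*x + (-1): Δ = -2911. Since Δ is not a rational square, the Galois group is not contained in A_3; it must be the full S_3 (irreducibility of the cubic rules out anything smaller).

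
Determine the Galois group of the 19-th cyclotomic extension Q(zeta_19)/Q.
|Gal(Q(zeta_19)/Q)| = phi(19) = 18; group ≅ (Z/19Z)^* ≅ Z/18Z

The n-th cyclotomic polynomial Φ_19(x) is the minimal polynomial of zeta_19 over Q and has degree phi(19) = 18. So Q(zeta_19) is a degree-18 Galois extension with Galois group (Z/19Z)^*. (Z/19Z)^* is cyclic since 19 is an odd prime power (or 4). Hence Gal(Q(zeta_19)/Q) ≅ Z/18Z.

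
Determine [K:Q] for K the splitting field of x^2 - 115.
[K:Q] = 2

The polynomial x^2 - 115 is irreducible over Q since 115 is not a perfect square. Its splitting field is Q(sqrt(115)), which has degree 2 over Q.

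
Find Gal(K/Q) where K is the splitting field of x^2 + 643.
Gal(K/Q) = Z/2Z (cyclic of order 2)

x^2 + 643 is irreducible over Q since -643 is not a rational square. The splitting field Q(sqrt(-643)) has degree 2 over Q, and its unique nontrivial automorphism is sqrt(-643) ↦ -sqrt(-643). Hence Gal(Q(sqrt(-643))/Q) = Z/2Z.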